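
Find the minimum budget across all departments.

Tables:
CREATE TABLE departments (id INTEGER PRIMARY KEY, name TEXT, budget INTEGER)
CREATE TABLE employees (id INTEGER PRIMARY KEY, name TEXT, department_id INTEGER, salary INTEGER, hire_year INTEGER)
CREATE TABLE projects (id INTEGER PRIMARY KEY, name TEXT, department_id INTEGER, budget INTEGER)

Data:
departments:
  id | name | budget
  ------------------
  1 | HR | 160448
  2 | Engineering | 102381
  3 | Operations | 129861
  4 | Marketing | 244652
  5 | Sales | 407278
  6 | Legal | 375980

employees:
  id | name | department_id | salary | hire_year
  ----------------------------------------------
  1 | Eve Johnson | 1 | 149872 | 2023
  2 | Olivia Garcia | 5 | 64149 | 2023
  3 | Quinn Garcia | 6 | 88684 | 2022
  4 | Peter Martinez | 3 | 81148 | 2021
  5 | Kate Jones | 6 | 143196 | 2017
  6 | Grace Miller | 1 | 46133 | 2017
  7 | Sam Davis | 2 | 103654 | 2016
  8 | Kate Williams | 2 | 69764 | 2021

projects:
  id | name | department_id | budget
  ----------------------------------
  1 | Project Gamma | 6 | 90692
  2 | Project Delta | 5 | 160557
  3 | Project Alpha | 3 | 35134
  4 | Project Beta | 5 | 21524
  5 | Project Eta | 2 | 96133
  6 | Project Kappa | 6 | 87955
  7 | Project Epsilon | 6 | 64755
SELECT MIN(budget) FROM departments

Execution result:
102381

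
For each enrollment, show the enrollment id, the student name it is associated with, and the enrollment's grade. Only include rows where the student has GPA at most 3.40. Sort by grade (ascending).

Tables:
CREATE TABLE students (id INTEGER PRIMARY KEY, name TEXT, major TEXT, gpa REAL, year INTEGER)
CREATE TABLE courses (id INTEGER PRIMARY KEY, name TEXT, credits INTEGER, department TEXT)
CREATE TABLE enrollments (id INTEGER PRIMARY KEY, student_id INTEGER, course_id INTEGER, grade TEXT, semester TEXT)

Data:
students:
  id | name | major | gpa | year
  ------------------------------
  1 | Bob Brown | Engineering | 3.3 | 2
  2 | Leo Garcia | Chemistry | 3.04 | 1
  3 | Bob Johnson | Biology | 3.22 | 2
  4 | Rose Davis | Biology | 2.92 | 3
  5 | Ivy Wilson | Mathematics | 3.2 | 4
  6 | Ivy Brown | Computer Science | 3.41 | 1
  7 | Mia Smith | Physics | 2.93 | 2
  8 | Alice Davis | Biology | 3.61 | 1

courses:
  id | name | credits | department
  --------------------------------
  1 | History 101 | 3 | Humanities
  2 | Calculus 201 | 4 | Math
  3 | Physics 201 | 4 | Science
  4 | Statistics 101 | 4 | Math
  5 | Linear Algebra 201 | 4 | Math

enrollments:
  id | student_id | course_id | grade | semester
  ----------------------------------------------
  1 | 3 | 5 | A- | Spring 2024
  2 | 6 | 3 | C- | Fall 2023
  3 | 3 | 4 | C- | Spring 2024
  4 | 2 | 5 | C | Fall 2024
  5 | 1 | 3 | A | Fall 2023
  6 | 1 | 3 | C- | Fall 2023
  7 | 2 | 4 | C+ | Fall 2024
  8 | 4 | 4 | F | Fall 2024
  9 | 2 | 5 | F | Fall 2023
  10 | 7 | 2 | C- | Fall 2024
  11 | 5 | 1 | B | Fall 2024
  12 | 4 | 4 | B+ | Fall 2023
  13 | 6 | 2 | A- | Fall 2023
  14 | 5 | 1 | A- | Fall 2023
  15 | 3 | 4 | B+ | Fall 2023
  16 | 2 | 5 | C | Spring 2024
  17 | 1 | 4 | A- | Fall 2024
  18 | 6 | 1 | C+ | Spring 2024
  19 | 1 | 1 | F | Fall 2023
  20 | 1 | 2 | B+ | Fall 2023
SELECT c.id, p.name AS student, c.grade FROM enrollments c JOIN students p ON c.student_id = p.id WHERE p.gpa <= 3.4 ORDER BY c.grade ASC

Execution result:
id | student | grade
5 | Bob Brown | A
1 | Bob Johnson | A-
14 | Ivy Wilson | A-
17 | Bob Brown | A-
11 | Ivy Wilson | B
12 | Rose Davis | B+
15 | Bob Johnson | B+
20 | Bob Brown | B+
4 | Leo Garcia | C
16 | Leo Garcia | C
7 | Leo Garcia | C+
3 | Bob Johnson | C-
6 | Bob Brown | C-
10 | Mia Smith | C-
8 | Rose Davis | F
9 | Leo Garcia | F
19 | Bob Brown | F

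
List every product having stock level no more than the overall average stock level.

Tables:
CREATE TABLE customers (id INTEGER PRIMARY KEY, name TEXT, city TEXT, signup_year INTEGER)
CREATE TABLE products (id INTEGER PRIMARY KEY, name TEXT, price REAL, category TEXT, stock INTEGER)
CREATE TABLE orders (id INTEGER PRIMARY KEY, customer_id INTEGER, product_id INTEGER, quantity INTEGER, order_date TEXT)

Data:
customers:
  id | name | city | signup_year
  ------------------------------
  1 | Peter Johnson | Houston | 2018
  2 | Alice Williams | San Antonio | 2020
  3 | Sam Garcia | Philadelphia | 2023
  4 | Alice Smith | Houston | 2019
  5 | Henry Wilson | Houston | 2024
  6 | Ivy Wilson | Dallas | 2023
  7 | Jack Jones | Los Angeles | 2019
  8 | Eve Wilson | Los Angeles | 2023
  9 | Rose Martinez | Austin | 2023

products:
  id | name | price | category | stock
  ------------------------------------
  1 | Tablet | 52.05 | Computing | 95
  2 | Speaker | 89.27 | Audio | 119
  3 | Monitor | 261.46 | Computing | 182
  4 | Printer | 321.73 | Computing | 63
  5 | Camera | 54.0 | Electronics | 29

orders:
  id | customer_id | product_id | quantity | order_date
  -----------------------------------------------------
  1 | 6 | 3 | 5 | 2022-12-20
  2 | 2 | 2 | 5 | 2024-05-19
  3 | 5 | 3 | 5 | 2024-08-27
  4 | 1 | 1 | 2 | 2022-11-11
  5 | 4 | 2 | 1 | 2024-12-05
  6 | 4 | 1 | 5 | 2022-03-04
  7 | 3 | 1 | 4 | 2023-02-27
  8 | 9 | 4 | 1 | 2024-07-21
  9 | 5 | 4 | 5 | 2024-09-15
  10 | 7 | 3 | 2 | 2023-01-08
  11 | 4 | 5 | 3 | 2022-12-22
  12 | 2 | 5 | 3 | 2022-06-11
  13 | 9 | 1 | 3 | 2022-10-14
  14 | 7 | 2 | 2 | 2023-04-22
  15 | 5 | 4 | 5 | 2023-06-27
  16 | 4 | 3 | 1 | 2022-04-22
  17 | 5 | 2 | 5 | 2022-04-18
SELECT name, stock FROM products WHERE stock <= (SELECT AVG(stock) FROM products)

Execution result:
name | stock
Tablet | 95
Printer | 63
Camera | 29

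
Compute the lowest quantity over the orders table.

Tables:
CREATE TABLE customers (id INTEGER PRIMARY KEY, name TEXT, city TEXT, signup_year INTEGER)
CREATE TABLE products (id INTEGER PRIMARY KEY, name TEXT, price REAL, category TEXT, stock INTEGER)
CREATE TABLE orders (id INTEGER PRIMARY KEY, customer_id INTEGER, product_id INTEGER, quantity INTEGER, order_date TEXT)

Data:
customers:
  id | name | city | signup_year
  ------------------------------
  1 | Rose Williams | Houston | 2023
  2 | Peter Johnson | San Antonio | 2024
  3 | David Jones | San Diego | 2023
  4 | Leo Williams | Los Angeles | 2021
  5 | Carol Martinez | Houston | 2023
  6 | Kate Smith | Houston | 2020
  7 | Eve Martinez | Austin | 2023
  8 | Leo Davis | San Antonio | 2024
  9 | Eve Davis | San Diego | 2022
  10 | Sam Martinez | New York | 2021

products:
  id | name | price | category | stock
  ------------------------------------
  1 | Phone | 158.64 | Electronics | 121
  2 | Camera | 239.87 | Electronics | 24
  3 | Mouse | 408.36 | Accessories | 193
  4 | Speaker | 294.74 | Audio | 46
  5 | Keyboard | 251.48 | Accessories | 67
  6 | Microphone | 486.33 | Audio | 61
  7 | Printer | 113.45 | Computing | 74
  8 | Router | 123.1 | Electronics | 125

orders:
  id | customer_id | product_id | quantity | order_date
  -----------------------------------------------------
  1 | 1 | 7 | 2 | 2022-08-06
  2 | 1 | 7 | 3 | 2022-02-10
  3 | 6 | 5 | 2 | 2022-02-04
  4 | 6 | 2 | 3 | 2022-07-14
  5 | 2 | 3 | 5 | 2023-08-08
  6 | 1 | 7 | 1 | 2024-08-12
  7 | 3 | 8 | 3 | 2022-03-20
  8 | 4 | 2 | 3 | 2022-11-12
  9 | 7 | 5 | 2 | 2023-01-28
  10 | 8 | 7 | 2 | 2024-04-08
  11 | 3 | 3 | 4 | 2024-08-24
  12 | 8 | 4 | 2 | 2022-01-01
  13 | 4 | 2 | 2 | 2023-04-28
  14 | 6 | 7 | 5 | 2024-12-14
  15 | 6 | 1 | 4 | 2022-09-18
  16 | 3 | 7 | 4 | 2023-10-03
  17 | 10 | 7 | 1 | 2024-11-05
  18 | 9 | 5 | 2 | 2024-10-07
SELECT MIN(quantity) FROM orders

Execution result:
1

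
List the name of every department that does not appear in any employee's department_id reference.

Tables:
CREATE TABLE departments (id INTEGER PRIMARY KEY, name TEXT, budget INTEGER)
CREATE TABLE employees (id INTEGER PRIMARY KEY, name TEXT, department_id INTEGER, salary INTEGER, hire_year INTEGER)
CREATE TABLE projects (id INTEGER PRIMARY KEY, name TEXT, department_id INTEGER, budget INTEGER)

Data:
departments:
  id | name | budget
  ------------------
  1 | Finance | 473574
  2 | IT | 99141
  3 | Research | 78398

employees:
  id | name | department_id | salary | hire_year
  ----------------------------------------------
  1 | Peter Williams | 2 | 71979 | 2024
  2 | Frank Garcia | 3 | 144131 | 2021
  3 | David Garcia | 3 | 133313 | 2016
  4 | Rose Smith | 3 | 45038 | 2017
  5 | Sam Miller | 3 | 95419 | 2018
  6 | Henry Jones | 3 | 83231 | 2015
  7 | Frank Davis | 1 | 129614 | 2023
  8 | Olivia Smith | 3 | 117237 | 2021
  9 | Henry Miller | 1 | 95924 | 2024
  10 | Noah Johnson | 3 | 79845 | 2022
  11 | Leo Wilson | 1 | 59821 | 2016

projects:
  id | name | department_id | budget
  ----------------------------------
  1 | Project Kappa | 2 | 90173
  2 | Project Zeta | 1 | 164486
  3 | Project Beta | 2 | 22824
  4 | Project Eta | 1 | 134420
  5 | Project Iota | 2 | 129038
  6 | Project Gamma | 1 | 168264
SELECT p.name FROM departments p LEFT JOIN employees c ON c.department_id = p.id WHERE c.id IS NULL

Execution result:
(no rows)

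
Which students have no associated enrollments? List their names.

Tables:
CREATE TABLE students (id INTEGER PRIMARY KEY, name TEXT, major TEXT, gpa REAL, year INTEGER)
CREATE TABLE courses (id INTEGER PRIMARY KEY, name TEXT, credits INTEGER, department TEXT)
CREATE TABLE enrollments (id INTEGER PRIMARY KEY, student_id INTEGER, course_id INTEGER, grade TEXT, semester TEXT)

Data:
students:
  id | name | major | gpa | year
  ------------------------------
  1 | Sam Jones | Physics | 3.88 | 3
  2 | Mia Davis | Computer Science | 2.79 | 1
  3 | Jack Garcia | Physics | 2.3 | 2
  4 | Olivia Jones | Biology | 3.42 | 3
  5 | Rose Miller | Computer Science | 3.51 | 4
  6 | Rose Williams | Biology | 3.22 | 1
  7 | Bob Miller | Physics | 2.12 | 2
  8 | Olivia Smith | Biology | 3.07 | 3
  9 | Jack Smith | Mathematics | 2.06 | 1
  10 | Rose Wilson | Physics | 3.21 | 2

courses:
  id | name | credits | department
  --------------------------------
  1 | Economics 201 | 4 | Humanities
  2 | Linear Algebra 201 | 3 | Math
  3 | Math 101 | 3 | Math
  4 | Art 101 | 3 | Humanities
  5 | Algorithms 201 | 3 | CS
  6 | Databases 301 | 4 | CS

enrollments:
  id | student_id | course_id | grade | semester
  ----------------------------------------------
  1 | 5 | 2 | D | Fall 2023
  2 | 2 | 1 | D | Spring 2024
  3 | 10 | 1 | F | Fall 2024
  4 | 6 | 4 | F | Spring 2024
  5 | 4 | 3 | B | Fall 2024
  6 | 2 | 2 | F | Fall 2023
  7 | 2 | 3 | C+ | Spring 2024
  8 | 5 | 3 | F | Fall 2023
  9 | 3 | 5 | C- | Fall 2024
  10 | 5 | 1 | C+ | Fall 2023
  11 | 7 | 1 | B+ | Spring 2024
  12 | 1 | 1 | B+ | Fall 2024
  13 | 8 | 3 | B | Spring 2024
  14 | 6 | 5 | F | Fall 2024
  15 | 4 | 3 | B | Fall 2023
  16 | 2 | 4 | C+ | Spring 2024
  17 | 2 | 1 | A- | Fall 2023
SELECT p.name FROM students p LEFT JOIN enrollments c ON c.student_id = p.id WHERE c.id IS NULL

Execution result:
Jack Smith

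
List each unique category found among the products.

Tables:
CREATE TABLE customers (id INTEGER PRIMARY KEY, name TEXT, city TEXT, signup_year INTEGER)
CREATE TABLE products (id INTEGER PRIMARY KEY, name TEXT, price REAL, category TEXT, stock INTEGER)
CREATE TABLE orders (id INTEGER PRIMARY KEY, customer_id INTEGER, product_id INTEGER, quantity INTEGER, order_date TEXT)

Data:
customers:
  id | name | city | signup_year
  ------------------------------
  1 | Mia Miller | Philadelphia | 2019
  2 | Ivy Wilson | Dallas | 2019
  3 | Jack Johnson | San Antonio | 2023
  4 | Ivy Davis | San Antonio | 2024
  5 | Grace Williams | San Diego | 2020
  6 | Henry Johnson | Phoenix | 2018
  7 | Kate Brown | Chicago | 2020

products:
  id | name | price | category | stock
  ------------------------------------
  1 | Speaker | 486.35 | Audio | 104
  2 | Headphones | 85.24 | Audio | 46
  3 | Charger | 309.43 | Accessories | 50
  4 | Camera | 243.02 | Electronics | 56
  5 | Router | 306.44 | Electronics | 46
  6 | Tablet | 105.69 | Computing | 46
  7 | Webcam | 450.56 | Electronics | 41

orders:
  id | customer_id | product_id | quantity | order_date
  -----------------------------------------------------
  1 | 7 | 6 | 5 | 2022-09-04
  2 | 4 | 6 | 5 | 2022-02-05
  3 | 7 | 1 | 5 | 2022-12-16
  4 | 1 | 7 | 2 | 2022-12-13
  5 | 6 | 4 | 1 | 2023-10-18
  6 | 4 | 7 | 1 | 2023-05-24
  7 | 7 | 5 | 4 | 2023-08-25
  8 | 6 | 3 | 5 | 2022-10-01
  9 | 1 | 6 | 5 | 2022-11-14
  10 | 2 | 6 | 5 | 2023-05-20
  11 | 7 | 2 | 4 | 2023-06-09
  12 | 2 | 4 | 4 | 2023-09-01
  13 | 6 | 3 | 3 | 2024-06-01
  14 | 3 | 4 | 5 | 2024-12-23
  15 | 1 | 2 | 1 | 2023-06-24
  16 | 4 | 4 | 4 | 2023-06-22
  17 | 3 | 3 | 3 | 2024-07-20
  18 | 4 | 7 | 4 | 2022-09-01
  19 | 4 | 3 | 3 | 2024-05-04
SELECT DISTINCT category FROM products

Execution result:
category
Audio
Accessories
Electronics
Computing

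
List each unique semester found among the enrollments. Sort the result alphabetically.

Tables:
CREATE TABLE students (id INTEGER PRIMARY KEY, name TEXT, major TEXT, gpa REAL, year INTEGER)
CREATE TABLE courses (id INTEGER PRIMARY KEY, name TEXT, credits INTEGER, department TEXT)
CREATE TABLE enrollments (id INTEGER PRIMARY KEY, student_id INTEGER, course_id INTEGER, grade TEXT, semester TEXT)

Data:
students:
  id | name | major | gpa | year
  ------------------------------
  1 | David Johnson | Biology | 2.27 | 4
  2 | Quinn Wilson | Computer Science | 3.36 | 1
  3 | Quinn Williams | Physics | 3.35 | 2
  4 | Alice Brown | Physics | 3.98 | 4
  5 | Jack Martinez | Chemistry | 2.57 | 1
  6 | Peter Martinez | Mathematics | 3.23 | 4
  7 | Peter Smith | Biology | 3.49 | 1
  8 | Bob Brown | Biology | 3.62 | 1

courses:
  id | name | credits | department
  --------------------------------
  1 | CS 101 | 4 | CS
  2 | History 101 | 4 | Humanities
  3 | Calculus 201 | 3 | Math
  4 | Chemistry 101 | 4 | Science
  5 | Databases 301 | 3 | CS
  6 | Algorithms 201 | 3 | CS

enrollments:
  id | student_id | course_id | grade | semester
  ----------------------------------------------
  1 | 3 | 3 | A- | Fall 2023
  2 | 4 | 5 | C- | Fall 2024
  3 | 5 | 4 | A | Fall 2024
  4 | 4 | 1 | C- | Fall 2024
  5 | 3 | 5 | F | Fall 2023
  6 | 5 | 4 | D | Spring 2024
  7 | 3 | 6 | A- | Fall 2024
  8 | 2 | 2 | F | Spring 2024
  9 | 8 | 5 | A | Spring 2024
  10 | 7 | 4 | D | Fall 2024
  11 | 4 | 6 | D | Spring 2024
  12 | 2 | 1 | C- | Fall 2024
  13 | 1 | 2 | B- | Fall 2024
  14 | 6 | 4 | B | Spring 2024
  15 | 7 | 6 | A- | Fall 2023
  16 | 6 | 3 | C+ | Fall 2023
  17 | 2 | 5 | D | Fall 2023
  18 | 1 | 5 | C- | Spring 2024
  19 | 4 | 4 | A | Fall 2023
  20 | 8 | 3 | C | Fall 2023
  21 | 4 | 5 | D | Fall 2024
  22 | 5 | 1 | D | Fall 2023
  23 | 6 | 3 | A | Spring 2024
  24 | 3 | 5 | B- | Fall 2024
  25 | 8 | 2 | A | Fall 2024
SELECT DISTINCT semester FROM enrollments ORDER BY semester

Execution result:
semester
Fall 2023
Fall 2024
Spring 2024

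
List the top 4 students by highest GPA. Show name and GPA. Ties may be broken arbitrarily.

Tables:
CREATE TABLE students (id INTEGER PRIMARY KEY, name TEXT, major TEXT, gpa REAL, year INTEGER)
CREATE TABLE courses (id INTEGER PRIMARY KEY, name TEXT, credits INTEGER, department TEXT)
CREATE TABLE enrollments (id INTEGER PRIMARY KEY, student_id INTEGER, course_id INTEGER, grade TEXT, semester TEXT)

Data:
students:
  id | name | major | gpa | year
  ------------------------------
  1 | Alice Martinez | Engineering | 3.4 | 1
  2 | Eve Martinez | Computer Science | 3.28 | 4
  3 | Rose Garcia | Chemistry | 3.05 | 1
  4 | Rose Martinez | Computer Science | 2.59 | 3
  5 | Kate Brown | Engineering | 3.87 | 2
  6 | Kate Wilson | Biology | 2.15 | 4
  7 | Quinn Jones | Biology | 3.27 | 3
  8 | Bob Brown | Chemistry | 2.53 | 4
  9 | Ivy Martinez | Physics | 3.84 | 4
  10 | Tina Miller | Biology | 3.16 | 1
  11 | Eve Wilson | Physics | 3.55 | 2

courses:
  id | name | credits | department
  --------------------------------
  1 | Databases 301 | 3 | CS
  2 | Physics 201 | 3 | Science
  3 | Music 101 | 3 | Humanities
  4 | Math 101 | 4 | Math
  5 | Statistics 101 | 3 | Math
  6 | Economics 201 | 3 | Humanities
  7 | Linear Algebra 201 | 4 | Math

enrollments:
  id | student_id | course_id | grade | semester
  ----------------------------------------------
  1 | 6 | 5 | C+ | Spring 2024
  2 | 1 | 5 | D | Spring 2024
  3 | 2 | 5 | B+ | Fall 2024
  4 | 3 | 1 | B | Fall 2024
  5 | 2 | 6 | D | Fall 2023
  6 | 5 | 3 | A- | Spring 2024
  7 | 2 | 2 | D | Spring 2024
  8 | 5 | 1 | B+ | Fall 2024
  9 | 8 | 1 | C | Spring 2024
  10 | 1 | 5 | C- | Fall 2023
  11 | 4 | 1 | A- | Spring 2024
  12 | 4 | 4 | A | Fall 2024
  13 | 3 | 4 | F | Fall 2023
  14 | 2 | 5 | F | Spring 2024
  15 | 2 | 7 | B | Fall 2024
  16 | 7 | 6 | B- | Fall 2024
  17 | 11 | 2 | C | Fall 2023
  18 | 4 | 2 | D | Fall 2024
SELECT name, gpa FROM students ORDER BY gpa DESC LIMIT 4

Execution result:
name | gpa
Kate Brown | 3.87
Ivy Martinez | 3.84
Eve Wilson | 3.55
Alice Martinez | 3.40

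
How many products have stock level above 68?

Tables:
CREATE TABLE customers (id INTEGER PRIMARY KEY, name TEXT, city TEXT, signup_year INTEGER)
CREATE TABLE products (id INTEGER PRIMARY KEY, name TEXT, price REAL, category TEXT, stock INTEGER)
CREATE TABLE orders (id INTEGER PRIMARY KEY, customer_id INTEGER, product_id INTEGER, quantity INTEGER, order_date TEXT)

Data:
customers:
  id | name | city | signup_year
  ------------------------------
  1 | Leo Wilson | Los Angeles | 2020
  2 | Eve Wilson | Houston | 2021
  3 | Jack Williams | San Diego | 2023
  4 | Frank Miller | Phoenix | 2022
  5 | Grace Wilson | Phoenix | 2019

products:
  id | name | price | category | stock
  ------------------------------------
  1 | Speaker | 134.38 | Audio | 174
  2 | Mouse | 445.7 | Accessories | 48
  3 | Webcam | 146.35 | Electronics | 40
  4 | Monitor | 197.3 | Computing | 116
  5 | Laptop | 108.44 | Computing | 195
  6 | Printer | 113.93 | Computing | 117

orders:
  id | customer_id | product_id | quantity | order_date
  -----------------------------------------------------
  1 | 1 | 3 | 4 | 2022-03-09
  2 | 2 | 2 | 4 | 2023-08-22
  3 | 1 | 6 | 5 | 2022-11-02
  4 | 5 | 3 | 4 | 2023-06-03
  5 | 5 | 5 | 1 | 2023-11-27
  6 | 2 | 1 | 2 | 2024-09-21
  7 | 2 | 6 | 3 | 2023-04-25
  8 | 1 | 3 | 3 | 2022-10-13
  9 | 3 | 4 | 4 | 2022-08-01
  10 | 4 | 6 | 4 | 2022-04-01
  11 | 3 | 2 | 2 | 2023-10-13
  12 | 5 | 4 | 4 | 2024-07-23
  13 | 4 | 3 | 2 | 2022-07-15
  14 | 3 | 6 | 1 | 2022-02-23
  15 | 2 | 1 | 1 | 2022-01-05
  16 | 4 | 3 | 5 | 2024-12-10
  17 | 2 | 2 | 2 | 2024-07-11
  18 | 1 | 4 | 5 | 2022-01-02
SELECT COUNT(*) FROM products WHERE stock > 68

Execution result:
4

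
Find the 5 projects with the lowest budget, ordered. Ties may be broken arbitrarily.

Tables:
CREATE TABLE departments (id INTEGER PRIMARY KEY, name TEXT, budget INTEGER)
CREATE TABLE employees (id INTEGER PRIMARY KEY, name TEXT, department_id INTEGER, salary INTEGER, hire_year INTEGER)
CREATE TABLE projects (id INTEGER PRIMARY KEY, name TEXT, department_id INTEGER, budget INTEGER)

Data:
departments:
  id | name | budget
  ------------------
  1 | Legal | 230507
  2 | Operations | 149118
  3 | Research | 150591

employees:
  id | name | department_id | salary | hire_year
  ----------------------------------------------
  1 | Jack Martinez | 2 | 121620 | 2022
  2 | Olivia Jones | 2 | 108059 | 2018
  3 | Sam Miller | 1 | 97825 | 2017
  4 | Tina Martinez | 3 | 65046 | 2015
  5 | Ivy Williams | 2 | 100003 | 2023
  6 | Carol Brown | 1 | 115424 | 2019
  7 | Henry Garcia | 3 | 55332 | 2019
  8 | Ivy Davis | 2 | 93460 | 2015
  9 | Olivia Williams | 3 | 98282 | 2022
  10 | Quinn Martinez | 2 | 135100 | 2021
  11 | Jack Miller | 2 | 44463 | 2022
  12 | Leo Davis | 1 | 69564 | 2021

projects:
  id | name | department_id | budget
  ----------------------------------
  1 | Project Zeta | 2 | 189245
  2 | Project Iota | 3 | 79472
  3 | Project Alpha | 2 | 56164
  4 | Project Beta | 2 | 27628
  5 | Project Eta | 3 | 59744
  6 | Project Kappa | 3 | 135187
SELECT name, budget FROM projects ORDER BY budget ASC LIMIT 5

Execution result:
name | budget
Project Beta | 27628
Project Alpha | 56164
Project Eta | 59744
Project Iota | 79472
Project Kappa | 135187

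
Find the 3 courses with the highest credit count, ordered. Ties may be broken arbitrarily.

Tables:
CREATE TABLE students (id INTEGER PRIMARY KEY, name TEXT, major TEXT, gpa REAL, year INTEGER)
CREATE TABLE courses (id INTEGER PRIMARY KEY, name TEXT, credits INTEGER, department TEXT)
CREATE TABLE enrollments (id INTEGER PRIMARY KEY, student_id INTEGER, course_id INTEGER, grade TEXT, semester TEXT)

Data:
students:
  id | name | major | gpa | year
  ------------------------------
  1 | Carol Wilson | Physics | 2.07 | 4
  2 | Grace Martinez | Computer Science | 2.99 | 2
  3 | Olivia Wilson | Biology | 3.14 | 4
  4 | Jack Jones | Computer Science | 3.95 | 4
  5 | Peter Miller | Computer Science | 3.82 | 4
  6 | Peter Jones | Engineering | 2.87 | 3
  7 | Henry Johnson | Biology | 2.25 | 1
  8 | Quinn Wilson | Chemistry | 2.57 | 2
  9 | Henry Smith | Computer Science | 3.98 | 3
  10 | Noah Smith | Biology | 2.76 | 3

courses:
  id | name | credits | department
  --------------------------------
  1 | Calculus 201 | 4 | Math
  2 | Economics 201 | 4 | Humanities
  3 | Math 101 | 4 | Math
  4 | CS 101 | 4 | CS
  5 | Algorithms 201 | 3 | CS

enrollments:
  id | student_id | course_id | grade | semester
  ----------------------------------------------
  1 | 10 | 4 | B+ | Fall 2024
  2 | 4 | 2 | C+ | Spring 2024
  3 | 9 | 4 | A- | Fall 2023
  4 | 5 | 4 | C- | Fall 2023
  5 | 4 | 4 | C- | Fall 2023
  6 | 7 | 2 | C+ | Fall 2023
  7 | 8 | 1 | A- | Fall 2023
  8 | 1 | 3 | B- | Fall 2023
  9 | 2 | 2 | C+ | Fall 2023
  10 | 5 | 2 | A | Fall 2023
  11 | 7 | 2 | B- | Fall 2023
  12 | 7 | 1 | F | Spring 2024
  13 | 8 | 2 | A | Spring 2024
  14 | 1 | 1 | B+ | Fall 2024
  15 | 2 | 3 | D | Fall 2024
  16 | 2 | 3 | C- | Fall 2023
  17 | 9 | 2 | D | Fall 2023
SELECT name, credits FROM courses ORDER BY credits DESC LIMIT 3

Execution result:
name | credits
Calculus 201 | 4
Economics 201 | 4
Math 101 | 4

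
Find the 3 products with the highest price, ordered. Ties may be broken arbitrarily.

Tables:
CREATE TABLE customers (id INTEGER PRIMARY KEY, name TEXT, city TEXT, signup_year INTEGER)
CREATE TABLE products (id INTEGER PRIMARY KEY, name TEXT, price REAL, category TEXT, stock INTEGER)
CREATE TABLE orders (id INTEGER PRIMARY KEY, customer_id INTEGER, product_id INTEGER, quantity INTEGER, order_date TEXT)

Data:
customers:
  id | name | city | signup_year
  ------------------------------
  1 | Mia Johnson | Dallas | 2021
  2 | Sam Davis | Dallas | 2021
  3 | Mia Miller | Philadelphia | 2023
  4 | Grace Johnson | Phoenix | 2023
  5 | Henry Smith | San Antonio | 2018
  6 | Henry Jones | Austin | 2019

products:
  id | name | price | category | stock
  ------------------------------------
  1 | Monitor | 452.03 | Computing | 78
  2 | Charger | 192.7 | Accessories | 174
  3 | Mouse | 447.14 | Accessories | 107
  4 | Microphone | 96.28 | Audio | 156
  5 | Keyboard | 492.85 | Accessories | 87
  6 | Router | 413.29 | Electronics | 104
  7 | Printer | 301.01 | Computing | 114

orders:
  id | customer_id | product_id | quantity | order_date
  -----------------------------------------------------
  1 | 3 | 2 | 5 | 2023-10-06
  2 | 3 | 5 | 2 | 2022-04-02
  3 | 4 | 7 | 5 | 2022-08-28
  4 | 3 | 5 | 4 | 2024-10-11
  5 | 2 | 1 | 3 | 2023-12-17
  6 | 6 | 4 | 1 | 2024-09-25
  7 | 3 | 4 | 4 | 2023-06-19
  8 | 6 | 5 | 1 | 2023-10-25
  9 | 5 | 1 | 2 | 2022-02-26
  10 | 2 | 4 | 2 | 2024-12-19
SELECT name, price FROM products ORDER BY price DESC LIMIT 3

Execution result:
name | price
Keyboard | 492.85
Monitor | 452.03
Mouse | 447.14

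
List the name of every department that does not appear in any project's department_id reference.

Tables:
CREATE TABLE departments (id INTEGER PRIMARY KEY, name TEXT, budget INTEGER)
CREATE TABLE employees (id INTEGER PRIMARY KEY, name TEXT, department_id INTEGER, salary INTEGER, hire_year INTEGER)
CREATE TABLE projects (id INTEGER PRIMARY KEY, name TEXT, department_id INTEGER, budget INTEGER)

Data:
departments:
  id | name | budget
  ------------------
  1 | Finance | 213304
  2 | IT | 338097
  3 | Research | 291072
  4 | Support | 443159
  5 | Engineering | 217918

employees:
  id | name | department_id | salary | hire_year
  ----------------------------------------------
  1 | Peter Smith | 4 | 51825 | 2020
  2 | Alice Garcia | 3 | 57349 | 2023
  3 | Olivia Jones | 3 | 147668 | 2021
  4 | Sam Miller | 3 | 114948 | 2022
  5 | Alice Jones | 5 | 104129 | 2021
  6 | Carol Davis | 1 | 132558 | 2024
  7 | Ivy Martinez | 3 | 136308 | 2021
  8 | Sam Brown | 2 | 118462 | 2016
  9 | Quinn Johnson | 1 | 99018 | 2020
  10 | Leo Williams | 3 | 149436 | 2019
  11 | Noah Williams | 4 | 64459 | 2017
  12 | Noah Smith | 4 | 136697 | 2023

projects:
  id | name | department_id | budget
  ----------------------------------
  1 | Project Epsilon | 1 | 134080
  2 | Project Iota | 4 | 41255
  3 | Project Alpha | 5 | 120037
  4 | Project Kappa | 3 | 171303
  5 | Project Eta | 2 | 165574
SELECT p.name FROM departments p LEFT JOIN projects c ON c.department_id = p.id WHERE c.id IS NULL

Execution result:
(no rows)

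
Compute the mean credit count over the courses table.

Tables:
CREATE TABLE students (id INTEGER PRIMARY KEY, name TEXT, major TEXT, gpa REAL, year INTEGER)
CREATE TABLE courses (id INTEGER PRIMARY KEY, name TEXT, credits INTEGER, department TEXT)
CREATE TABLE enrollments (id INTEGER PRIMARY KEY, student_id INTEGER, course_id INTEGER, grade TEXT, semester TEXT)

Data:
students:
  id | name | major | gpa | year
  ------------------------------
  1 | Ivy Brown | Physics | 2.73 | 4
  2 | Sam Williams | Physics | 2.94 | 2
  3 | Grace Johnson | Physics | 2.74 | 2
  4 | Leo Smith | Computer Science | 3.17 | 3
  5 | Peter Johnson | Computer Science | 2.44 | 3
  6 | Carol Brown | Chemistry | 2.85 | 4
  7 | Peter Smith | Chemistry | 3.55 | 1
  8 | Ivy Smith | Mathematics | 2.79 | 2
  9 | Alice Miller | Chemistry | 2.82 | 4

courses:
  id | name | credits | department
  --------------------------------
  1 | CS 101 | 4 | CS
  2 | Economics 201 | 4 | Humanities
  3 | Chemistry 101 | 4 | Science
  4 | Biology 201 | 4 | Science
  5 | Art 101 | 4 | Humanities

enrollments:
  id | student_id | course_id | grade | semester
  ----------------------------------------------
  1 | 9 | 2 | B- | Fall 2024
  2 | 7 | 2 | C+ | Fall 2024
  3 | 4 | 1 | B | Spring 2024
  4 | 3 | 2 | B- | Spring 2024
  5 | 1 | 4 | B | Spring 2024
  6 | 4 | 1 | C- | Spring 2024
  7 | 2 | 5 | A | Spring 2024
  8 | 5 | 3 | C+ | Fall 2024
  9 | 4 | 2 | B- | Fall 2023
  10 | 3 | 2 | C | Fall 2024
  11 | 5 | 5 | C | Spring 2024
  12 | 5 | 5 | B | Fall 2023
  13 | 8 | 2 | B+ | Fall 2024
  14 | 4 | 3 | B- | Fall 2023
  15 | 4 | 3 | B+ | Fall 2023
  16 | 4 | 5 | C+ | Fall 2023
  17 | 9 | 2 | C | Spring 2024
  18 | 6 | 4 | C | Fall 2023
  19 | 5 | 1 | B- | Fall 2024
SELECT AVG(credits) FROM courses

Execution result:
4.00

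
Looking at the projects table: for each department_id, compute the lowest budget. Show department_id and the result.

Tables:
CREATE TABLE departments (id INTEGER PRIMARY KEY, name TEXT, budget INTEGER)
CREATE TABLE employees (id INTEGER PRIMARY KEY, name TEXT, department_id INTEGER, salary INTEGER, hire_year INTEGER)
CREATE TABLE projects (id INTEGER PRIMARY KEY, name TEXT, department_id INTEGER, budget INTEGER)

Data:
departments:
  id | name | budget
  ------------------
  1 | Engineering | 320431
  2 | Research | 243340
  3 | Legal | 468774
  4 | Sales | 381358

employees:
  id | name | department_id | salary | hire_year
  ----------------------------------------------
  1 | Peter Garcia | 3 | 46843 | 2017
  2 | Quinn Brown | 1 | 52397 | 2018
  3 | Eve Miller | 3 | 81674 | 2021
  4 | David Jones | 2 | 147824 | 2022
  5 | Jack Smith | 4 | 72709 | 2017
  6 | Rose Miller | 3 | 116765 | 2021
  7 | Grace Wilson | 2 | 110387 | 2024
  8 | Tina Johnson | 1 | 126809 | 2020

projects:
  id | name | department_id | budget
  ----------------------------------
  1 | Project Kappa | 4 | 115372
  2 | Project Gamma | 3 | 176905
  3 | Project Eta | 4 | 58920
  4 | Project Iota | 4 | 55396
SELECT department_id, MIN(budget) AS min_budget FROM projects GROUP BY department_id

Execution result:
department_id | min_budget
3 | 176905
4 | 55396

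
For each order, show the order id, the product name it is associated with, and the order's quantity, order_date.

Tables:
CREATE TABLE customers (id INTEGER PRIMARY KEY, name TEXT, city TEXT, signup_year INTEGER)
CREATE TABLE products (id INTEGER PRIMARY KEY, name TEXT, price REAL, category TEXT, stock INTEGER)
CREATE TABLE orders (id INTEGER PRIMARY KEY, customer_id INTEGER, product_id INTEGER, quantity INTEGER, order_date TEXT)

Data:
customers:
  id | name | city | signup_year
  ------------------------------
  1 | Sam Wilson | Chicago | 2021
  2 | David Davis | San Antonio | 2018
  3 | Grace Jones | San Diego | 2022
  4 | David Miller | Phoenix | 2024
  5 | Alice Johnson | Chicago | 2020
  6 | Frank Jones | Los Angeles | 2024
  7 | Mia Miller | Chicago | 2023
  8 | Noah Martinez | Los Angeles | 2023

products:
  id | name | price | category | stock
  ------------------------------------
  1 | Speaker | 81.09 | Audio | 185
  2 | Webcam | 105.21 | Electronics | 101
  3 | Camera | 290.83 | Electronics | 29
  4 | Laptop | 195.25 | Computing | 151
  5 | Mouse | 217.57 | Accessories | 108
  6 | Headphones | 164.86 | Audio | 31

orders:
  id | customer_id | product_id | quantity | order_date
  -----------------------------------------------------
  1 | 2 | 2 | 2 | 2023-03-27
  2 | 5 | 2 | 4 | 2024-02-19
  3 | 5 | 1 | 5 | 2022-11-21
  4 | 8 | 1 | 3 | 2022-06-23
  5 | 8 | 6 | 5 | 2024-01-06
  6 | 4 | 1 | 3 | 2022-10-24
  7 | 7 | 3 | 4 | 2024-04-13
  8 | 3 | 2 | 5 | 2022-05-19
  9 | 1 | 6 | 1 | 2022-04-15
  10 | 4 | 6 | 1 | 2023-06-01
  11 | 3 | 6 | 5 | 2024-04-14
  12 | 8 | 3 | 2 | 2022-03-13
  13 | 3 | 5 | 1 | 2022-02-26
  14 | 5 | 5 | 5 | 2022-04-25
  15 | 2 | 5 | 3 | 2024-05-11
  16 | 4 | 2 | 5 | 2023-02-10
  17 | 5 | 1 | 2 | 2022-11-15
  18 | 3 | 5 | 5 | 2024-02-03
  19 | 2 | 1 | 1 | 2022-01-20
SELECT c.id, p.name AS product, c.quantity, c.order_date FROM orders c JOIN products p ON c.product_id = p.id

Execution result:
id | product | quantity | order_date
1 | Webcam | 2 | 2023-03-27
2 | Webcam | 4 | 2024-02-19
3 | Speaker | 5 | 2022-11-21
4 | Speaker | 3 | 2022-06-23
5 | Headphones | 5 | 2024-01-06
6 | Speaker | 3 | 2022-10-24
7 | Camera | 4 | 2024-04-13
8 | Webcam | 5 | 2022-05-19
9 | Headphones | 1 | 2022-04-15
10 | Headphones | 1 | 2023-06-01
11 | Headphones | 5 | 2024-04-14
12 | Camera | 2 | 2022-03-13
13 | Mouse | 1 | 2022-02-26
14 | Mouse | 5 | 2022-04-25
15 | Mouse | 3 | 2024-05-11
16 | Webcam | 5 | 2023-02-10
17 | Speaker | 2 | 2022-11-15
18 | Mouse | 5 | 2024-02-03
19 | Speaker | 1 | 2022-01-20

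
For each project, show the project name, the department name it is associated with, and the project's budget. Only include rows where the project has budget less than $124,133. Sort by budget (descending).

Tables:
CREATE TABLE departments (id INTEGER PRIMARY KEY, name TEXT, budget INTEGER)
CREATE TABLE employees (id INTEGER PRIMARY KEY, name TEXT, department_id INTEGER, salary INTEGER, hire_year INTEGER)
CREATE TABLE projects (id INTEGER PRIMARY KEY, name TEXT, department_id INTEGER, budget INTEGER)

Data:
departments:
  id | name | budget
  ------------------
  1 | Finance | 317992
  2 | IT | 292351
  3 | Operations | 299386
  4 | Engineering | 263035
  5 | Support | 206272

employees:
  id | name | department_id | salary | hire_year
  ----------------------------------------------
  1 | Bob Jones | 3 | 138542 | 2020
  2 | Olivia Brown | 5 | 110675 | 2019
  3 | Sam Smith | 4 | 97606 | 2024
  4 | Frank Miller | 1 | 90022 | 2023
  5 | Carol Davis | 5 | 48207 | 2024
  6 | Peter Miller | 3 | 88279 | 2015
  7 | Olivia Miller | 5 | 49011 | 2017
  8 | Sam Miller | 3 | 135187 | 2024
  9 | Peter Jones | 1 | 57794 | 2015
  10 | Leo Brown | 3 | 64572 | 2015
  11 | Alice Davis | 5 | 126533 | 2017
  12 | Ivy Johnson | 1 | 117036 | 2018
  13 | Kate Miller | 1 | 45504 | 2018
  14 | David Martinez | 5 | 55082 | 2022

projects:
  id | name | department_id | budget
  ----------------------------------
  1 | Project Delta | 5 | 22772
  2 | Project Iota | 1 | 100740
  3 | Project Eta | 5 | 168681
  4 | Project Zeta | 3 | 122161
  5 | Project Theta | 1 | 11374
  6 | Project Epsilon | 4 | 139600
SELECT c.name, p.name AS department, c.budget FROM projects c JOIN departments p ON c.department_id = p.id WHERE c.budget < 124133 ORDER BY c.budget DESC

Execution result:
name | department | budget
Project Zeta | Operations | 122161
Project Iota | Finance | 100740
Project Delta | Support | 22772
Project Theta | Finance | 11374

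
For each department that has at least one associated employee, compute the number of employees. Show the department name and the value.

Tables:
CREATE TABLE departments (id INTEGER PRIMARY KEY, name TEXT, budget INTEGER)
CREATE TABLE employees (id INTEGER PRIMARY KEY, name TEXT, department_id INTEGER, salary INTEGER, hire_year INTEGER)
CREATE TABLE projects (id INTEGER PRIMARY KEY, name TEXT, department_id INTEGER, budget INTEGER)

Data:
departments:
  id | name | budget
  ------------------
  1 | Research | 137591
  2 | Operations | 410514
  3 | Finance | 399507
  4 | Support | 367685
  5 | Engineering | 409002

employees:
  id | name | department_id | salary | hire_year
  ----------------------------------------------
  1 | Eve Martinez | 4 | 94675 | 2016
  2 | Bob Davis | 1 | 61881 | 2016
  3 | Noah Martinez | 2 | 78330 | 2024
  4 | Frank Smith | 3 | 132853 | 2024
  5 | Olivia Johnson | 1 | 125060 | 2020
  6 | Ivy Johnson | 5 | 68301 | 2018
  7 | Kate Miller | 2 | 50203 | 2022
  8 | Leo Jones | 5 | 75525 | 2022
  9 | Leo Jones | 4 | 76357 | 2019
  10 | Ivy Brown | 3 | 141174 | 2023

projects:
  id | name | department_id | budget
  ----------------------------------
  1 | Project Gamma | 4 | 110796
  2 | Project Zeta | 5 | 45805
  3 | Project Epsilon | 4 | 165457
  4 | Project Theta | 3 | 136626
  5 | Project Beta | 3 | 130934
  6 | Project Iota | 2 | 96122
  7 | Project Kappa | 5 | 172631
SELECT p.name, COUNT(*) AS n FROM employees c JOIN departments p ON c.department_id = p.id GROUP BY p.id, p.name

Execution result:
name | n
Research | 2
Operations | 2
Finance | 2
Support | 2
Engineering | 2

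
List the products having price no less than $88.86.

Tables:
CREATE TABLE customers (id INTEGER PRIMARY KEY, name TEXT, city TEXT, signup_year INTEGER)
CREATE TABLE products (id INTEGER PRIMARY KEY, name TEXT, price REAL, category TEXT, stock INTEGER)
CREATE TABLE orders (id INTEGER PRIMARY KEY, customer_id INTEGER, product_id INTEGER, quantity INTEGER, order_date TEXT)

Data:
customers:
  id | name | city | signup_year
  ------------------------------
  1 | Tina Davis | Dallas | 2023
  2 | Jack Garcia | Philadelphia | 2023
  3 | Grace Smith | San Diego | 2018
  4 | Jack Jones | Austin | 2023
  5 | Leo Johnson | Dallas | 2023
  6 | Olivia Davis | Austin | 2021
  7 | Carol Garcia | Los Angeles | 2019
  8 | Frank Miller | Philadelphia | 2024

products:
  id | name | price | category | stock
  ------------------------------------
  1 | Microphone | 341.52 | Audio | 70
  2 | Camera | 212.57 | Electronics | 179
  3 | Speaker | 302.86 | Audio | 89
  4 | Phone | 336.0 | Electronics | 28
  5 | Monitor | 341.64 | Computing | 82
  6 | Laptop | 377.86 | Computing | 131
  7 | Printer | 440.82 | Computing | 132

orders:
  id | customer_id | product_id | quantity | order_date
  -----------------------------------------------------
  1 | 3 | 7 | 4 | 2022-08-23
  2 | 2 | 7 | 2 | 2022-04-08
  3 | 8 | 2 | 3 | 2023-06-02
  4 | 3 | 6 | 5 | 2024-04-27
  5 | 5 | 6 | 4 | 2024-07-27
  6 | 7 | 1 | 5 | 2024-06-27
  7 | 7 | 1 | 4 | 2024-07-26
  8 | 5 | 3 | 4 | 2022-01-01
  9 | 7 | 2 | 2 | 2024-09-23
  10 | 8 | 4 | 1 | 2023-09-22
SELECT name, price FROM products WHERE price >= 88.86

Execution result:
name | price
Microphone | 341.52
Camera | 212.57
Speaker | 302.86
Phone | 336.00
Monitor | 341.64
Laptop | 377.86
Printer | 440.82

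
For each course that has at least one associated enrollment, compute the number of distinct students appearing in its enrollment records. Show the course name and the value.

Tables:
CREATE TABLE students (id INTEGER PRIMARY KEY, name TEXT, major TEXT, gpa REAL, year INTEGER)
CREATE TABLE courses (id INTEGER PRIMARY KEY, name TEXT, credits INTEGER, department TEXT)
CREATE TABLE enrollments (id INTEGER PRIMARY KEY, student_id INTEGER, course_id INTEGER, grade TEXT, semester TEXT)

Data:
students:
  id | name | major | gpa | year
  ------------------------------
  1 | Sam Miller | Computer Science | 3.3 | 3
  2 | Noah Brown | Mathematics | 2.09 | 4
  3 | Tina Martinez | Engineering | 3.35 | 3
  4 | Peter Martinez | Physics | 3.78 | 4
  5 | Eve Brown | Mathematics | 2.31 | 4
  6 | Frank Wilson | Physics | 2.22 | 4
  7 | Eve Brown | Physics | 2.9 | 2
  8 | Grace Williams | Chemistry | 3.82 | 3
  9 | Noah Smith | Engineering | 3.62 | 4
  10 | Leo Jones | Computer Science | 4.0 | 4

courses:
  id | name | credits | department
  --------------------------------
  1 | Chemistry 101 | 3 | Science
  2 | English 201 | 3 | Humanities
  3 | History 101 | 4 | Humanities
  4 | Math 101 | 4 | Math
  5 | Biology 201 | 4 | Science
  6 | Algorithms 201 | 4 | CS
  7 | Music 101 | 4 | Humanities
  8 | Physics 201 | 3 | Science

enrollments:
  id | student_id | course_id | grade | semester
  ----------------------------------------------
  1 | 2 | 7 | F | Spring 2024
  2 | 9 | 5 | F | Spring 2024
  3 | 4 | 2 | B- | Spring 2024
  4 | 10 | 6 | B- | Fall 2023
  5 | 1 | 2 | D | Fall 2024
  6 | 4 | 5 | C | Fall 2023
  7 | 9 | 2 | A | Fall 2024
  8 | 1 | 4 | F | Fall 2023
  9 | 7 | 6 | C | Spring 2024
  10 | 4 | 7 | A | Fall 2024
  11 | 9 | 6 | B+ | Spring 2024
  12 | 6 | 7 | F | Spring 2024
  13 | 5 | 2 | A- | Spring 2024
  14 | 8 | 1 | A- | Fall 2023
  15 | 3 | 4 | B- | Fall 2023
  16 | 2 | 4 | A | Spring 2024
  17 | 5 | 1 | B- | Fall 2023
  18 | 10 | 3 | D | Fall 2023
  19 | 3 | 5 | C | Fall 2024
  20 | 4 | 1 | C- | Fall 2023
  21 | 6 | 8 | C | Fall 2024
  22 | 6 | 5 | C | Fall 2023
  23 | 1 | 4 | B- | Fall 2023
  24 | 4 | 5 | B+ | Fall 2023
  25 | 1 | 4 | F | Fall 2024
SELECT p.name, COUNT(DISTINCT c.student_id) AS distinct_student_count FROM enrollments c JOIN courses p ON c.course_id = p.id GROUP BY p.id, p.name

Execution result:
name | distinct_student_count
Chemistry 101 | 3
English 201 | 4
History 101 | 1
Math 101 | 3
Biology 201 | 4
Algorithms 201 | 3
Music 101 | 3
Physics 201 | 1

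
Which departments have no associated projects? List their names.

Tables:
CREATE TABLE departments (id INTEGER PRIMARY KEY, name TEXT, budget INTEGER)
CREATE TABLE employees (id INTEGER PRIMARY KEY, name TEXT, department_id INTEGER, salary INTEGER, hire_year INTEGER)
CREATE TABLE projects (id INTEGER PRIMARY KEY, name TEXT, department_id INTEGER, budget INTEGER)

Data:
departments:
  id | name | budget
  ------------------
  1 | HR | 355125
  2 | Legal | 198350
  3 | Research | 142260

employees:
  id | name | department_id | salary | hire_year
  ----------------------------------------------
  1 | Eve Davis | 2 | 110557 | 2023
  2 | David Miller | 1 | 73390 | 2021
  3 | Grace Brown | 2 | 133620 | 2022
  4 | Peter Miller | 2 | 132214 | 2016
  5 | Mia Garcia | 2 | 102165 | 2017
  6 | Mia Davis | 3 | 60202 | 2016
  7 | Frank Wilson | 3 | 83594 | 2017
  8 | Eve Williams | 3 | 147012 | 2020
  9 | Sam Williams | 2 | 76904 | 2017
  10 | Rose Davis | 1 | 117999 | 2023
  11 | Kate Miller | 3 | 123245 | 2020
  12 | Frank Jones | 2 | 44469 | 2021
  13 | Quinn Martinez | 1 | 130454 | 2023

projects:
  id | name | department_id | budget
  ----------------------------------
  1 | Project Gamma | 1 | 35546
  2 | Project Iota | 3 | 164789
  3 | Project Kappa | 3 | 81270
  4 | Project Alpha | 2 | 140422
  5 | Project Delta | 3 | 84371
SELECT p.name FROM departments p LEFT JOIN projects c ON c.department_id = p.id WHERE c.id IS NULL

Execution result:
(no rows)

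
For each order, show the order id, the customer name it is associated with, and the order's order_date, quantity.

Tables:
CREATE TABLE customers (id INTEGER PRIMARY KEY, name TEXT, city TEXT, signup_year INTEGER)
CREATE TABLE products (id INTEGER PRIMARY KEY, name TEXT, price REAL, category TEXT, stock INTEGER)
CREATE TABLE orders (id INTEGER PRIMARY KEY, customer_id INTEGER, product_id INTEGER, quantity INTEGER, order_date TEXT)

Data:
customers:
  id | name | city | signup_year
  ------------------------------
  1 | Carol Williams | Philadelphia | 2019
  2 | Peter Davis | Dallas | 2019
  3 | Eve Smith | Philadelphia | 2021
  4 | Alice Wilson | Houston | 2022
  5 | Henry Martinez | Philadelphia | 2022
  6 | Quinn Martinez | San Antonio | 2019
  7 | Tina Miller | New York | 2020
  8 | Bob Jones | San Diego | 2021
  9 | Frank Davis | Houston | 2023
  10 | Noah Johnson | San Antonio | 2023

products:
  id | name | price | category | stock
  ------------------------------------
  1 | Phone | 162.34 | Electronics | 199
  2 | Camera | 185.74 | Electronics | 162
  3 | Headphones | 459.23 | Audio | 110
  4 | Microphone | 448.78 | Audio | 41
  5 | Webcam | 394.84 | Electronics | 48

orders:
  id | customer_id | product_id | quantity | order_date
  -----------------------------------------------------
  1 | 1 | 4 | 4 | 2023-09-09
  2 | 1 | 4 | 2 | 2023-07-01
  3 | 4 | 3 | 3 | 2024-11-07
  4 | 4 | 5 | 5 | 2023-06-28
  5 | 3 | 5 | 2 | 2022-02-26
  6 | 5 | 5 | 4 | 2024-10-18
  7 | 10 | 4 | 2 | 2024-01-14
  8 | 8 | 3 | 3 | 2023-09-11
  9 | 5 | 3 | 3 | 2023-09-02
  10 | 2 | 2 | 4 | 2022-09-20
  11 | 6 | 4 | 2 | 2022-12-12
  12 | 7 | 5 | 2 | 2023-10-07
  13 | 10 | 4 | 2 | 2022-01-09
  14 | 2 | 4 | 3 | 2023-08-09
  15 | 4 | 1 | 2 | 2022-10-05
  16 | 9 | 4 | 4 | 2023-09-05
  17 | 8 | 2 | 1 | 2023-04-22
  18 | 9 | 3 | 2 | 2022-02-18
SELECT c.id, p.name AS customer, c.order_date, c.quantity FROM orders c JOIN customers p ON c.customer_id = p.id

Execution result:
id | customer | order_date | quantity
1 | Carol Williams | 2023-09-09 | 4
2 | Carol Williams | 2023-07-01 | 2
3 | Alice Wilson | 2024-11-07 | 3
4 | Alice Wilson | 2023-06-28 | 5
5 | Eve Smith | 2022-02-26 | 2
6 | Henry Martinez | 2024-10-18 | 4
7 | Noah Johnson | 2024-01-14 | 2
8 | Bob Jones | 2023-09-11 | 3
9 | Henry Martinez | 2023-09-02 | 3
10 | Peter Davis | 2022-09-20 | 4
11 | Quinn Martinez | 2022-12-12 | 2
12 | Tina Miller | 2023-10-07 | 2
13 | Noah Johnson | 2022-01-09 | 2
14 | Peter Davis | 2023-08-09 | 3
15 | Alice Wilson | 2022-10-05 | 2
16 | Frank Davis | 2023-09-05 | 4
17 | Bob Jones | 2023-04-22 | 1
18 | Frank Davis | 2022-02-18 | 2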